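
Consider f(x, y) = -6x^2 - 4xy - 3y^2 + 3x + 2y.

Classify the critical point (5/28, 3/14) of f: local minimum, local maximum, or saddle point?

The Hessian of f is constant: H = [[-12, -4], [-4, -6]].
det(H) = (-12)·(-6) − (-4)² = 56.
det(H) > 0 and tr(H) = -18 < 0, so H is negative definite and the point is a local maximum.

local maximum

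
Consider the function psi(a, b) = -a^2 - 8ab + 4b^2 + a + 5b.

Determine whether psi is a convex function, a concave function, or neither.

psi is quadratic, so its Hessian is the constant matrix H = [[-2, -8], [-8, 8]].
det(H) = -80, tr(H) = 6.
det(H) < 0, so H is indefinite: neither convex nor concave.

neither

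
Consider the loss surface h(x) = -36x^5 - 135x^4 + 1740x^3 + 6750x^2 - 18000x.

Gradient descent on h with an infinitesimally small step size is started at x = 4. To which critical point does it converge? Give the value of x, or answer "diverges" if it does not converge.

h'(x) = -180(x - 5)(x - 1)(x + 4)(x + 5), so h'(4) = 38880.
Gradient descent moves in the -h' direction, i.e. x is decreasing.
The nearest critical point in that direction is x = 1, where h'' = 21600 > 0 (a local minimum). The iterate converges there.

1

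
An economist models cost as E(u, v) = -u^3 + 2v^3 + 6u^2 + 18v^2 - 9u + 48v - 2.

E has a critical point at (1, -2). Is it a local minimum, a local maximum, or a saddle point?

The mixed partial ∂²E/∂u∂v is 0, so the Hessian at any point is diag(E_uu, E_vv) = diag(6(-u + 2), 12(v + 3)).
At (1, -2): H = diag(6, 12).
Both eigenvalues are positive, so H is positive definite: a local minimum.

local minimum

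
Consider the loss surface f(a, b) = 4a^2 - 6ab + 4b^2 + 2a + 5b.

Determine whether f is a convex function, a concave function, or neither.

f is quadratic, so its Hessian is the constant matrix H = [[8, -6], [-6, 8]].
det(H) = 28, tr(H) = 16.
det(H) > 0 and tr(H) > 0, so H is positive definite everywhere: convex.

convex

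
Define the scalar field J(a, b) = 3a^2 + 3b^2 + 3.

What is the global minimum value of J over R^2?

3

J(a,b) separates as P(a) + Q(b) + 3, so its minimum is min P + min Q + 3.
P'(a) = 6a vanishes at a ∈ {0}; Q'(b) = 6b vanishes at b ∈ {0}.
Local minima of P (where P''>0): P(0)=0. Local minima of Q: Q(0)=0.
So the global minimum of J is P(0) + Q(0) + 3 = 0 + 0 + 3 = 3, attained at (0, 0).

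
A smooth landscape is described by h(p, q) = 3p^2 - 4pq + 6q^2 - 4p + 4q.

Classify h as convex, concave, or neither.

convex

h is quadratic, so its Hessian is the constant matrix H = [[6, -4], [-4, 12]].
det(H) = 56, tr(H) = 18.
det(H) > 0 and tr(H) > 0, so H is positive definite everywhere: convex.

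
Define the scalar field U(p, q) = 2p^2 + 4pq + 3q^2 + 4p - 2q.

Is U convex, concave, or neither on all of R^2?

U is quadratic, so its Hessian is the constant matrix H = [[4, 4], [4, 6]].
det(H) = 8, tr(H) = 10.
det(H) > 0 and tr(H) > 0, so H is positive definite everywhere: convex.

convex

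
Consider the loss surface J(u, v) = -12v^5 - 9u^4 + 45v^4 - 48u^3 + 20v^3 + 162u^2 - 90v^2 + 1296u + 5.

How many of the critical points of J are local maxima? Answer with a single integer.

J separates as a function of u plus a function of v, so ∇J=0 decouples.
∂J/∂u = -36(u - 3)(u + 3)(u + 4) = 0 at u ∈ {-4, -3, 3}; ∂J/∂v = -60v(v - 3)(v - 1)(v + 1) = 0 at v ∈ {-1, 0, 1, 3}.
The Hessian is diagonal: diag(J_uu, J_vv). Second derivatives: J_uu(-4)=-252, J_uu(-3)=216, J_uu(3)=-1512; J_vv(-1)=480, J_vv(0)=-180, J_vv(1)=240, J_vv(3)=-1440.
Local maxima occur where both diagonal entries negative: (-4, 0), (-4, 3), (3, 0), (3, 3). Count: 4.

4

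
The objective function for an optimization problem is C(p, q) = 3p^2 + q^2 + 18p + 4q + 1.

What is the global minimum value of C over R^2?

C(p,q) separates as A(p) + B(q) + 1, so its minimum is min A + min B + 1.
A'(p) = 6p + 18 vanishes at p ∈ {-3}; B'(q) = 2q + 4 vanishes at q ∈ {-2}.
Local minima of A (where A''>0): A(-3)=-27. Local minima of B: B(-2)=-4.
So the global minimum of C is A(-3) + B(-2) + 1 = -27 − 4 + 1 = -30, attained at (-3, -2).

-30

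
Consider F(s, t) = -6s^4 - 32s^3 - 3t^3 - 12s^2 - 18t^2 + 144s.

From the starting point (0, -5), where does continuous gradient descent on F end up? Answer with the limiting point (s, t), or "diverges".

F is separable, so gradient descent decouples: s follows -∂F/∂s, t follows -∂F/∂t.
∂F/∂s = -24(s - 1)(s + 2)(s + 3); at s=0 this is 144, so s decreases.
∂F/∂t = -9t(t + 4); at t=-5 this is -45, so t increases.
s converges to its nearest critical value -2 (a local min of the s-part); t converges to -4. The iterate converges to (-2, -4).

(-2, -4)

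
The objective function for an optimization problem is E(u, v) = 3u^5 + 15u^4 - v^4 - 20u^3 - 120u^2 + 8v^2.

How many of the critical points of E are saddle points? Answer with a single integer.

E separates as a function of u plus a function of v, so ∇E=0 decouples.
∂E/∂u = 15u(u - 2)(u + 2)(u + 4) = 0 at u ∈ {-4, -2, 0, 2}; ∂E/∂v = -4v(v - 2)(v + 2) = 0 at v ∈ {-2, 0, 2}.
The Hessian is diagonal: diag(E_uu, E_vv). Second derivatives: E_uu(-4)=-720, E_uu(-2)=240, E_uu(0)=-240, E_uu(2)=720; E_vv(-2)=-32, E_vv(0)=16, E_vv(2)=-32.
Saddle points occur where the two diagonal entries have opposite signs: (-4, 0), (-2, -2), (-2, 2), (0, 0), (2, -2), (2, 2). Count: 6.

6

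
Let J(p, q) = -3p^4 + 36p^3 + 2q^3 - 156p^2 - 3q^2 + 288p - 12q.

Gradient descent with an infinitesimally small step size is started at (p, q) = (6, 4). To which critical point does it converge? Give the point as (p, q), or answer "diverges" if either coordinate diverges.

diverges

J is separable, so gradient descent decouples: p follows -∂J/∂p, q follows -∂J/∂q.
∂J/∂p = -12(p - 4)(p - 3)(p - 2); at p=6 this is -288, so p increases.
∂J/∂q = 6(q - 2)(q + 1); at q=4 this is 60, so q decreases.
The p-coordinate has no critical point in that direction and runs off to infinity.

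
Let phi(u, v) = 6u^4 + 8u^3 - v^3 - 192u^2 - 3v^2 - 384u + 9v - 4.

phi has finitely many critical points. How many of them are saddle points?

3

phi separates as a function of u plus a function of v, so ∇phi=0 decouples.
∂phi/∂u = 24(u - 4)(u + 1)(u + 4) = 0 at u ∈ {-4, -1, 4}; ∂phi/∂v = -3(v - 1)(v + 3) = 0 at v ∈ {-3, 1}.
The Hessian is diagonal: diag(phi_uu, phi_vv). Second derivatives: phi_uu(-4)=576, phi_uu(-1)=-360, phi_uu(4)=960; phi_vv(-3)=12, phi_vv(1)=-12.
Saddle points occur where the two diagonal entries have opposite signs: (-4, 1), (-1, -3), (4, 1). Count: 3.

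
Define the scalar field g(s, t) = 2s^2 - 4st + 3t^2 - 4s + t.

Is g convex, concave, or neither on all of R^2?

convex

g is quadratic, so its Hessian is the constant matrix H = [[4, -4], [-4, 6]].
det(H) = 8, tr(H) = 10.
det(H) > 0 and tr(H) > 0, so H is positive definite everywhere: convex.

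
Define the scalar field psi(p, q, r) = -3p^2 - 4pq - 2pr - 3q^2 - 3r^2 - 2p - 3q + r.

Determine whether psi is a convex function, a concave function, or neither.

psi is quadratic, so its Hessian is the constant matrix H = [[-6, -4, -2], [-4, -6, 0], [-2, 0, -6]].
Leading principal minors: -6, 20, -96.
Signs alternate −, +, − ⇒ H ≺ 0 ⇒ concave.

concave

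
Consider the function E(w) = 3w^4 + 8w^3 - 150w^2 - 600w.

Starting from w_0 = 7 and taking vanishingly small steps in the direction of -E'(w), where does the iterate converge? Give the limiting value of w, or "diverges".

E'(w) = 12(w - 5)(w + 2)(w + 5), so E'(7) = 2592.
Gradient descent moves in the -E' direction, i.e. w is decreasing.
The nearest critical point in that direction is w = 5, where E'' = 840 > 0 (a local minimum). The iterate converges there.

5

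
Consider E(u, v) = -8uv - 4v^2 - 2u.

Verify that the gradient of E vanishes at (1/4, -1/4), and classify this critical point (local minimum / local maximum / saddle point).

∇E = (-8v - 2, -8u - 8v); substituting (1/4, -1/4) gives ∇E = (0, 0), so (1/4, -1/4) is indeed a critical point.
The Hessian of E is constant: H = [[0, -8], [-8, -8]].
det(H) = 0·(-8) − (-8)² = -64.
Since det(H) < 0, H is indefinite and the critical point is a saddle point.

saddle point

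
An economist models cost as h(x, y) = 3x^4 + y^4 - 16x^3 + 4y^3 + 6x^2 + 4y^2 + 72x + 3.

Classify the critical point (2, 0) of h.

saddle point

The mixed partial ∂²h/∂x∂y is 0, so the Hessian at any point is diag(h_xx, h_yy) = diag(12(3x^2 - 8x + 1), 4(3y^2 + 6y + 2)).
At (2, 0): H = diag(-36, 8).
The eigenvalues have opposite signs, so H is indefinite: a saddle point.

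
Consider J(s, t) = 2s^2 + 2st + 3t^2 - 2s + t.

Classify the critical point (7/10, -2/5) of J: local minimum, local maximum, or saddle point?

local minimum

The Hessian of J is constant: H = [[4, 2], [2, 6]].
det(H) = 4·6 − 2² = 20.
det(H) > 0 and tr(H) = 10 > 0, so H is positive definite and the point is a local minimum.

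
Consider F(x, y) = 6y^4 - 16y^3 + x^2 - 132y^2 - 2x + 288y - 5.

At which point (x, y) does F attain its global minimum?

(1, -3)

F(x,y) separates as P(x) + Q(y) − 5, so its minimum is min P + min Q − 5.
P'(x) = 2x - 2 vanishes at x ∈ {1}; Q'(y) = 24(y - 4)(y - 1)(y + 3) vanishes at y ∈ {-3, 1, 4}.
Local minima of P (where P''>0): P(1)=-1. Local minima of Q: Q(-3)=-1134, Q(4)=-448.
So the global minimum of F is P(1) + Q(-3) − 5 = -1 − 1134 − 5 = -1140, attained at (1, -3).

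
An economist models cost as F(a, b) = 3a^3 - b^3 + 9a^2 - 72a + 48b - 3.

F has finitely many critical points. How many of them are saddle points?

F separates as a function of a plus a function of b, so ∇F=0 decouples.
∂F/∂a = 9(a - 2)(a + 4) = 0 at a ∈ {-4, 2}; ∂F/∂b = -3(b - 4)(b + 4) = 0 at b ∈ {-4, 4}.
The Hessian is diagonal: diag(F_aa, F_bb). Second derivatives: F_aa(-4)=-54, F_aa(2)=54; F_bb(-4)=24, F_bb(4)=-24.
Saddle points occur where the two diagonal entries have opposite signs: (-4, -4), (2, 4). Count: 2.

2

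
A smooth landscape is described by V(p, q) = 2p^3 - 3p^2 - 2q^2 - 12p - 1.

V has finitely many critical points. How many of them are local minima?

V separates as a function of p plus a function of q, so ∇V=0 decouples.
∂V/∂p = 6(p - 2)(p + 1) = 0 at p ∈ {-1, 2}; ∂V/∂q = -4q = 0 at q ∈ {0}.
The Hessian is diagonal: diag(V_pp, V_qq). Second derivatives: V_pp(-1)=-18, V_pp(2)=18; V_qq(0)=-4.
Local minima occur where both diagonal entries positive: none. Count: 0.

0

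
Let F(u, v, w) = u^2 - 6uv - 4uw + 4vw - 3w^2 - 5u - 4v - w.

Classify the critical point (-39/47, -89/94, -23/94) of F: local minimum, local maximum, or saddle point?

The Hessian is constant: H = [[2, -6, -4], [-6, 0, 4], [-4, 4, -6]].
Leading principal minors: Δ₁ = 2, Δ₂ = -36, Δ₃ = 376.
The minors fit neither the all-positive nor the alternating-sign pattern, so H is indefinite: a saddle point.

saddle point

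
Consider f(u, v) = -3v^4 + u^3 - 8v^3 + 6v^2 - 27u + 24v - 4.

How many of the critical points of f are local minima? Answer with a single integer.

f separates as a function of u plus a function of v, so ∇f=0 decouples.
∂f/∂u = 3(u - 3)(u + 3) = 0 at u ∈ {-3, 3}; ∂f/∂v = -12(v - 1)(v + 1)(v + 2) = 0 at v ∈ {-2, -1, 1}.
The Hessian is diagonal: diag(f_uu, f_vv). Second derivatives: f_uu(-3)=-18, f_uu(3)=18; f_vv(-2)=-36, f_vv(-1)=24, f_vv(1)=-72.
Local minima occur where both diagonal entries positive: (3, -1). Count: 1.

1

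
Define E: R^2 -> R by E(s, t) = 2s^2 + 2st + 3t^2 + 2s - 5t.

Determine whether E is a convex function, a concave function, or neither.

convex

E is quadratic, so its Hessian is the constant matrix H = [[4, 2], [2, 6]].
det(H) = 20, tr(H) = 10.
det(H) > 0 and tr(H) > 0, so H is positive definite everywhere: convex.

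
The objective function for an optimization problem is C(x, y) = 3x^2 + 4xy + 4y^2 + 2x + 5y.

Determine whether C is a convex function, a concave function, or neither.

convex

C is quadratic, so its Hessian is the constant matrix H = [[6, 4], [4, 8]].
det(H) = 32, tr(H) = 14.
det(H) > 0 and tr(H) > 0, so H is positive definite everywhere: convex.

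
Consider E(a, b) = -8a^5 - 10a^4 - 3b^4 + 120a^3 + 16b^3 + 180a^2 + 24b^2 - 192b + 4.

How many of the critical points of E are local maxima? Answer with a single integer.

4

E separates as a function of a plus a function of b, so ∇E=0 decouples.
∂E/∂a = -40a(a - 3)(a + 1)(a + 3) = 0 at a ∈ {-3, -1, 0, 3}; ∂E/∂b = -12(b - 4)(b - 2)(b + 2) = 0 at b ∈ {-2, 2, 4}.
The Hessian is diagonal: diag(E_aa, E_bb). Second derivatives: E_aa(-3)=1440, E_aa(-1)=-320, E_aa(0)=360, E_aa(3)=-2880; E_bb(-2)=-288, E_bb(2)=96, E_bb(4)=-144.
Local maxima occur where both diagonal entries negative: (-1, -2), (-1, 4), (3, -2), (3, 4). Count: 4.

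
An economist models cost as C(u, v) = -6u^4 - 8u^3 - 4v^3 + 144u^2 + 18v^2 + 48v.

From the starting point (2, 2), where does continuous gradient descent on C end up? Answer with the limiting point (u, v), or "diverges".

C is separable, so gradient descent decouples: u follows -∂C/∂u, v follows -∂C/∂v.
∂C/∂u = -24u(u - 3)(u + 4); at u=2 this is 288, so u decreases.
∂C/∂v = -12(v - 4)(v + 1); at v=2 this is 72, so v decreases.
u converges to its nearest critical value 0 (a local min of the u-part); v converges to -1. The iterate converges to (0, -1).

(0, -1)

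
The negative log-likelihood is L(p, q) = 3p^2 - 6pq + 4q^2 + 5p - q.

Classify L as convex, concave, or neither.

L is quadratic, so its Hessian is the constant matrix H = [[6, -6], [-6, 8]].
det(H) = 12, tr(H) = 14.
det(H) > 0 and tr(H) > 0, so H is positive definite everywhere: convex.

convex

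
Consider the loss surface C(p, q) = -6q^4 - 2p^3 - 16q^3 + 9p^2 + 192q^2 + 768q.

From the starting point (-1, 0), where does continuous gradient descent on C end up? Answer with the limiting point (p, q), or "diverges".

(0, -2)

C is separable, so gradient descent decouples: p follows -∂C/∂p, q follows -∂C/∂q.
∂C/∂p = -6p(p - 3); at p=-1 this is -24, so p increases.
∂C/∂q = -24(q - 4)(q + 2)(q + 4); at q=0 this is 768, so q decreases.
p converges to its nearest critical value 0 (a local min of the p-part); q converges to -2. The iterate converges to (0, -2).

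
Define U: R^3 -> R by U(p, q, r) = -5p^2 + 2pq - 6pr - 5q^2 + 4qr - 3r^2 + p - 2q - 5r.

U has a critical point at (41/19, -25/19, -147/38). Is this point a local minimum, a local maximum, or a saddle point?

local maximum

The Hessian is constant: H = [[-10, 2, -6], [2, -10, 4], [-6, 4, -6]].
Leading principal minors: Δ₁ = -10, Δ₂ = 96, Δ₃ = -152.
The minors alternate sign starting negative (−, +, −), so H is negative definite: a local maximum.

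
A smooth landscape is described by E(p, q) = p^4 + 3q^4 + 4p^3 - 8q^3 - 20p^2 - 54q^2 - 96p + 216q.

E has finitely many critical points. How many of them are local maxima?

1

E separates as a function of p plus a function of q, so ∇E=0 decouples.
∂E/∂p = 4(p - 3)(p + 2)(p + 4) = 0 at p ∈ {-4, -2, 3}; ∂E/∂q = 12(q - 3)(q - 2)(q + 3) = 0 at q ∈ {-3, 2, 3}.
The Hessian is diagonal: diag(E_pp, E_qq). Second derivatives: E_pp(-4)=56, E_pp(-2)=-40, E_pp(3)=140; E_qq(-3)=360, E_qq(2)=-60, E_qq(3)=72.
Local maxima occur where both diagonal entries negative: (-2, 2). Count: 1.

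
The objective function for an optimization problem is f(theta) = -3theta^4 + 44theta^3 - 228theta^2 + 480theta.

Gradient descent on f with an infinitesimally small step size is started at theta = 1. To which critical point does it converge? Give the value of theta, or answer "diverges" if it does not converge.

diverges

f'(theta) = -12(theta - 5)(theta - 4)(theta - 2), so f'(1) = 144.
Gradient descent moves in the -f' direction, i.e. theta is decreasing.
There is no critical point below theta=1, and f' keeps the same sign, so the iterate runs off to −∞.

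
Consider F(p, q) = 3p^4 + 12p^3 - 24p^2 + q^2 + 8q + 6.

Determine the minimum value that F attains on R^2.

-394

F(p,q) separates as A(p) + B(q) + 6, so its minimum is min A + min B + 6.
A'(p) = 12p(p - 1)(p + 4) vanishes at p ∈ {-4, 0, 1}; B'(q) = 2q + 8 vanishes at q ∈ {-4}.
Local minima of A (where A''>0): A(-4)=-384, A(1)=-9. Local minima of B: B(-4)=-16.
So the global minimum of F is A(-4) + B(-4) + 6 = -384 − 16 + 6 = -394, attained at (-4, -4).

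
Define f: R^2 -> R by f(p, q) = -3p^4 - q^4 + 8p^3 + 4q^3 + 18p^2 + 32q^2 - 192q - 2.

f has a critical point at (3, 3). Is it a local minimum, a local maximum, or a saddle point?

saddle point

The mixed partial ∂²f/∂p∂q is 0, so the Hessian at any point is diag(f_pp, f_qq) = diag(12(-3p^2 + 4p + 3), 4(-3q^2 + 6q + 16)).
At (3, 3): H = diag(-144, 28).
The eigenvalues have opposite signs, so H is indefinite: a saddle point.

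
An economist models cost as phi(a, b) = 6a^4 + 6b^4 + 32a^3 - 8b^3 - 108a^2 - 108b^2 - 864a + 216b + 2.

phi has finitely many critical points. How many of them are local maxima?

1

phi separates as a function of a plus a function of b, so ∇phi=0 decouples.
∂phi/∂a = 24(a - 3)(a + 3)(a + 4) = 0 at a ∈ {-4, -3, 3}; ∂phi/∂b = 24(b - 3)(b - 1)(b + 3) = 0 at b ∈ {-3, 1, 3}.
The Hessian is diagonal: diag(phi_aa, phi_bb). Second derivatives: phi_aa(-4)=168, phi_aa(-3)=-144, phi_aa(3)=1008; phi_bb(-3)=576, phi_bb(1)=-192, phi_bb(3)=288.
Local maxima occur where both diagonal entries negative: (-3, 1). Count: 1.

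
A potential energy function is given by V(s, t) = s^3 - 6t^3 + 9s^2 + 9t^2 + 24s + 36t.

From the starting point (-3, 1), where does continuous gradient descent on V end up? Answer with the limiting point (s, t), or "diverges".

V is separable, so gradient descent decouples: s follows -∂V/∂s, t follows -∂V/∂t.
∂V/∂s = 3(s + 2)(s + 4); at s=-3 this is -3, so s increases.
∂V/∂t = -18(t - 2)(t + 1); at t=1 this is 36, so t decreases.
s converges to its nearest critical value -2 (a local min of the s-part); t converges to -1. The iterate converges to (-2, -1).

(-2, -1)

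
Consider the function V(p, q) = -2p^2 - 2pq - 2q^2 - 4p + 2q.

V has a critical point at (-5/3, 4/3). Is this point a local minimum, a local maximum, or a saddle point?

local maximum

The Hessian of V is constant: H = [[-4, -2], [-2, -4]].
det(H) = (-4)·(-4) − (-2)² = 12.
det(H) > 0 and tr(H) = -8 < 0, so H is negative definite and the point is a local maximum.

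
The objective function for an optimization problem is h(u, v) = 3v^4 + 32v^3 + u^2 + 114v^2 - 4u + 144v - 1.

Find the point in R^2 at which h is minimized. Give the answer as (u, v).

(2, -1)

h(u,v) separates as P(u) + Q(v) − 1, so its minimum is min P + min Q − 1.
P'(u) = 2u - 4 vanishes at u ∈ {2}; Q'(v) = 12(v + 1)(v + 3)(v + 4) vanishes at v ∈ {-4, -3, -1}.
Local minima of P (where P''>0): P(2)=-4. Local minima of Q: Q(-4)=-32, Q(-1)=-59.
So the global minimum of h is P(2) + Q(-1) − 1 = -4 − 59 − 1 = -64, attained at (2, -1).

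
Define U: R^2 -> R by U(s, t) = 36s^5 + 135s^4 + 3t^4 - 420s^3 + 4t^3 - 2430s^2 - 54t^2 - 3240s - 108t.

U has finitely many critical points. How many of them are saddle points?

U separates as a function of s plus a function of t, so ∇U=0 decouples.
∂U/∂s = 180(s - 3)(s + 1)(s + 2)(s + 3) = 0 at s ∈ {-3, -2, -1, 3}; ∂U/∂t = 12(t - 3)(t + 1)(t + 3) = 0 at t ∈ {-3, -1, 3}.
The Hessian is diagonal: diag(U_ss, U_tt). Second derivatives: U_ss(-3)=-2160, U_ss(-2)=900, U_ss(-1)=-1440, U_ss(3)=21600; U_tt(-3)=144, U_tt(-1)=-96, U_tt(3)=288.
Saddle points occur where the two diagonal entries have opposite signs: (-3, -3), (-3, 3), (-2, -1), (-1, -3), (-1, 3), (3, -1). Count: 6.

6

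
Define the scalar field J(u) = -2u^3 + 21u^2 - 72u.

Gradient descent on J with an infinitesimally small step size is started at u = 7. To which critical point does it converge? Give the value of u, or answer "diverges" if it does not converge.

diverges

J'(u) = -6(u - 4)(u - 3), so J'(7) = -72.
Gradient descent moves in the -J' direction, i.e. u is increasing.
There is no critical point above u=7, and J' keeps the same sign, so the iterate runs off to +∞.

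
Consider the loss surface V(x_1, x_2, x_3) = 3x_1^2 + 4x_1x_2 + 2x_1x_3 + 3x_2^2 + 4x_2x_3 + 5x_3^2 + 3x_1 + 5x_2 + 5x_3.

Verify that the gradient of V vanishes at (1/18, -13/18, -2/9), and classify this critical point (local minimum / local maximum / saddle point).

∇V = (6x_1 + 4x_2 + 2x_3 + 3, 4x_1 + 6x_2 + 4x_3 + 5, 2x_1 + 4x_2 + 10x_3 + 5); substituting (1/18, -13/18, -2/9) gives ∇V = (0, 0, 0), so (1/18, -13/18, -2/9) is indeed a critical point.
The Hessian is constant: H = [[6, 4, 2], [4, 6, 4], [2, 4, 10]].
Leading principal minors: Δ₁ = 6, Δ₂ = 20, Δ₃ = 144.
All leading minors are positive, so H is positive definite: a local minimum.

local minimum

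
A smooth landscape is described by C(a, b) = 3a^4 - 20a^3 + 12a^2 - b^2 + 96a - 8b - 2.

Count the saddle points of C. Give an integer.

C separates as a function of a plus a function of b, so ∇C=0 decouples.
∂C/∂a = 12(a - 4)(a - 2)(a + 1) = 0 at a ∈ {-1, 2, 4}; ∂C/∂b = -2(b + 4) = 0 at b ∈ {-4}.
The Hessian is diagonal: diag(C_aa, C_bb). Second derivatives: C_aa(-1)=180, C_aa(2)=-72, C_aa(4)=120; C_bb(-4)=-2.
Saddle points occur where the two diagonal entries have opposite signs: (-1, -4), (4, -4). Count: 2.

2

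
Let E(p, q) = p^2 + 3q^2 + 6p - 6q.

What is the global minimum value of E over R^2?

-12

E(p,q) separates as A(p) + B(q), so its minimum is min A + min B.
A'(p) = 2p + 6 vanishes at p ∈ {-3}; B'(q) = 6q - 6 vanishes at q ∈ {1}.
Local minima of A (where A''>0): A(-3)=-9. Local minima of B: B(1)=-3.
So the global minimum of E is A(-3) + B(1) = -9 − 3 = -12, attained at (-3, 1).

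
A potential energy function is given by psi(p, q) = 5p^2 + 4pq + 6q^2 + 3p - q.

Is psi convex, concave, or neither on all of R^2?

psi is quadratic, so its Hessian is the constant matrix H = [[10, 4], [4, 12]].
det(H) = 104, tr(H) = 22.
det(H) > 0 and tr(H) > 0, so H is positive definite everywhere: convex.

convex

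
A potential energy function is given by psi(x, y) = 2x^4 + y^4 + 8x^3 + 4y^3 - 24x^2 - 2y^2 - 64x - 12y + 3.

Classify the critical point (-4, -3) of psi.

local minimum

The mixed partial ∂²psi/∂x∂y is 0, so the Hessian at any point is diag(psi_xx, psi_yy) = diag(24(x^2 + 2x - 2), 4(3y^2 + 6y - 1)).
At (-4, -3): H = diag(144, 32).
Both eigenvalues are positive, so H is positive definite: a local minimum.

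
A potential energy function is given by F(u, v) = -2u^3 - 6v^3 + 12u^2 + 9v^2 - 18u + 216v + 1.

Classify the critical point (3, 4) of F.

local maximum

The mixed partial ∂²F/∂u∂v is 0, so the Hessian at any point is diag(F_uu, F_vv) = diag(12(-u + 2), 18(-2v + 1)).
At (3, 4): H = diag(-12, -126).
Both eigenvalues are negative, so H is negative definite: a local maximum.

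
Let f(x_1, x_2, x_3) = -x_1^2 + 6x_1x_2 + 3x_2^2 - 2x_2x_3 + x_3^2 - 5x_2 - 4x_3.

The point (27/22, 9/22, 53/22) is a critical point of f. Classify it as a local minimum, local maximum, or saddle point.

saddle point

The Hessian is constant: H = [[-2, 6, 0], [6, 6, -2], [0, -2, 2]].
Leading principal minors: Δ₁ = -2, Δ₂ = -48, Δ₃ = -88.
The minors fit neither the all-positive nor the alternating-sign pattern, so H is indefinite: a saddle point.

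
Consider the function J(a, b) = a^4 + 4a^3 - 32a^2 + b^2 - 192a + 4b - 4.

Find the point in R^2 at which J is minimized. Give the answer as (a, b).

(4, -2)

J(a,b) separates as P(a) + Q(b) − 4, so its minimum is min P + min Q − 4.
P'(a) = 4(a - 4)(a + 3)(a + 4) vanishes at a ∈ {-4, -3, 4}; Q'(b) = 2b + 4 vanishes at b ∈ {-2}.
Local minima of P (where P''>0): P(-4)=256, P(4)=-768. Local minima of Q: Q(-2)=-4.
So the global minimum of J is P(4) + Q(-2) − 4 = -768 − 4 − 4 = -776, attained at (4, -2).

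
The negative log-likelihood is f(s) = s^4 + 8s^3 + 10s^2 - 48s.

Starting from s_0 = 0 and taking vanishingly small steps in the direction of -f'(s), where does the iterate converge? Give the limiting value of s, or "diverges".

f'(s) = 4(s - 1)(s + 3)(s + 4), so f'(0) = -48.
Gradient descent moves in the -f' direction, i.e. s is increasing.
The nearest critical point in that direction is s = 1, where f'' = 80 > 0 (a local minimum). The iterate converges there.

1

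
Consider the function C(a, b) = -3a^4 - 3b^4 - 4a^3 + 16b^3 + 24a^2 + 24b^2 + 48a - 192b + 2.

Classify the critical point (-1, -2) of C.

The mixed partial ∂²C/∂a∂b is 0, so the Hessian at any point is diag(C_aa, C_bb) = diag(12(-3a^2 - 2a + 4), 12(-3b^2 + 8b + 4)).
At (-1, -2): H = diag(36, -288).
The eigenvalues have opposite signs, so H is indefinite: a saddle point.

saddle point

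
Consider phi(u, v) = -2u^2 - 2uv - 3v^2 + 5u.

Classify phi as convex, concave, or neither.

phi is quadratic, so its Hessian is the constant matrix H = [[-4, -2], [-2, -6]].
det(H) = 20, tr(H) = -10.
det(H) > 0 and tr(H) < 0, so H is negative definite everywhere: concave.

concave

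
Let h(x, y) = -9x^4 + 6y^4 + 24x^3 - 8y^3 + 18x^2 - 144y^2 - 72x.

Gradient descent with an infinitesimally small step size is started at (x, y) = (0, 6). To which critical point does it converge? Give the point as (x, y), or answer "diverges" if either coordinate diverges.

(1, 4)

h is separable, so gradient descent decouples: x follows -∂h/∂x, y follows -∂h/∂y.
∂h/∂x = -36(x - 2)(x - 1)(x + 1); at x=0 this is -72, so x increases.
∂h/∂y = 24y(y - 4)(y + 3); at y=6 this is 2592, so y decreases.
x converges to its nearest critical value 1 (a local min of the x-part); y converges to 4. The iterate converges to (1, 4).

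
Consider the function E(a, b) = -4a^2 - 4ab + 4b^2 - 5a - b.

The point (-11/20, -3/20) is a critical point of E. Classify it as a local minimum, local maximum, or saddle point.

The Hessian of E is constant: H = [[-8, -4], [-4, 8]].
det(H) = (-8)·8 − (-4)² = -80.
Since det(H) < 0, H is indefinite and the critical point is a saddle point.

saddle point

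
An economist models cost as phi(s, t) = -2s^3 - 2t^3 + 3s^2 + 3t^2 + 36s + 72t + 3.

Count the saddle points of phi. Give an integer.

2

phi separates as a function of s plus a function of t, so ∇phi=0 decouples.
∂phi/∂s = -6(s - 3)(s + 2) = 0 at s ∈ {-2, 3}; ∂phi/∂t = -6(t - 4)(t + 3) = 0 at t ∈ {-3, 4}.
The Hessian is diagonal: diag(phi_ss, phi_tt). Second derivatives: phi_ss(-2)=30, phi_ss(3)=-30; phi_tt(-3)=42, phi_tt(4)=-42.
Saddle points occur where the two diagonal entries have opposite signs: (-2, 4), (3, -3). Count: 2.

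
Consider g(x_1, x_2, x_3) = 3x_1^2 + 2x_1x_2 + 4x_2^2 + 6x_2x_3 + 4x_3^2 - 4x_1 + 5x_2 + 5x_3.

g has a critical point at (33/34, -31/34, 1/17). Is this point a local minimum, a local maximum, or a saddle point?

The Hessian is constant: H = [[6, 2, 0], [2, 8, 6], [0, 6, 8]].
Leading principal minors: Δ₁ = 6, Δ₂ = 44, Δ₃ = 136.
All leading minors are positive, so H is positive definite: a local minimum.

local minimum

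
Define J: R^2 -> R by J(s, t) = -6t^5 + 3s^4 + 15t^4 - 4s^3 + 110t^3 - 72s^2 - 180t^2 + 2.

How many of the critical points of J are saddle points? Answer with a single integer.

J separates as a function of s plus a function of t, so ∇J=0 decouples.
∂J/∂s = 12s(s - 4)(s + 3) = 0 at s ∈ {-3, 0, 4}; ∂J/∂t = -30t(t - 4)(t - 1)(t + 3) = 0 at t ∈ {-3, 0, 1, 4}.
The Hessian is diagonal: diag(J_ss, J_tt). Second derivatives: J_ss(-3)=252, J_ss(0)=-144, J_ss(4)=336; J_tt(-3)=2520, J_tt(0)=-360, J_tt(1)=360, J_tt(4)=-2520.
Saddle points occur where the two diagonal entries have opposite signs: (-3, 0), (-3, 4), (0, -3), (0, 1), (4, 0), (4, 4). Count: 6.

6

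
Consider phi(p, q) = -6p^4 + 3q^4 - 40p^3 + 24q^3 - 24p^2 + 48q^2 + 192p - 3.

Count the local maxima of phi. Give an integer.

2

phi separates as a function of p plus a function of q, so ∇phi=0 decouples.
∂phi/∂p = -24(p - 1)(p + 2)(p + 4) = 0 at p ∈ {-4, -2, 1}; ∂phi/∂q = 12q(q + 2)(q + 4) = 0 at q ∈ {-4, -2, 0}.
The Hessian is diagonal: diag(phi_pp, phi_qq). Second derivatives: phi_pp(-4)=-240, phi_pp(-2)=144, phi_pp(1)=-360; phi_qq(-4)=96, phi_qq(-2)=-48, phi_qq(0)=96.
Local maxima occur where both diagonal entries negative: (-4, -2), (1, -2). Count: 2.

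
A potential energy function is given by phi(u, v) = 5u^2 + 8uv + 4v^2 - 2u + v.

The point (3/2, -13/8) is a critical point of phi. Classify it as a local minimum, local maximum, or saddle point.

local minimum

The Hessian of phi is constant: H = [[10, 8], [8, 8]].
det(H) = 10·8 − 8² = 16.
det(H) > 0 and tr(H) = 18 > 0, so H is positive definite and the point is a local minimum.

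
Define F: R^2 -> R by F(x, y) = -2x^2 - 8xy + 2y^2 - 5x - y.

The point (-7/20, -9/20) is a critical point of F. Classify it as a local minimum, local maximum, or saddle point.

The Hessian of F is constant: H = [[-4, -8], [-8, 4]].
det(H) = (-4)·4 − (-8)² = -80.
Since det(H) < 0, H is indefinite and the critical point is a saddle point.

saddle point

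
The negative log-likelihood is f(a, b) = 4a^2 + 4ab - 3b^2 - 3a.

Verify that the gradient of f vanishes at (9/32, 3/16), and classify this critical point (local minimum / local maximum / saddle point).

∇f = (8a + 4b - 3, 4a - 6b); substituting (9/32, 3/16) gives ∇f = (0, 0), so (9/32, 3/16) is indeed a critical point.
The Hessian of f is constant: H = [[8, 4], [4, -6]].
det(H) = 8·(-6) − 4² = -64.
Since det(H) < 0, H is indefinite and the critical point is a saddle point.

saddle point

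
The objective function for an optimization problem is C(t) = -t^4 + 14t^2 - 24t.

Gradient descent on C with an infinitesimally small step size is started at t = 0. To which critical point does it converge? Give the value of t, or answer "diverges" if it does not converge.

1

C'(t) = -4(t - 2)(t - 1)(t + 3), so C'(0) = -24.
Gradient descent moves in the -C' direction, i.e. t is increasing.
The nearest critical point in that direction is t = 1, where C'' = 16 > 0 (a local minimum). The iterate converges there.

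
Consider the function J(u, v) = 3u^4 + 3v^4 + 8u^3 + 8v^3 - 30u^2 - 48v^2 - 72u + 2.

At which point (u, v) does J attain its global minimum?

J(u,v) separates as P(u) + Q(v) + 2, so its minimum is min P + min Q + 2.
P'(u) = 12(u - 2)(u + 1)(u + 3) vanishes at u ∈ {-3, -1, 2}; Q'(v) = 12v(v - 2)(v + 4) vanishes at v ∈ {-4, 0, 2}.
Local minima of P (where P''>0): P(-3)=-27, P(2)=-152. Local minima of Q: Q(-4)=-512, Q(2)=-80.
So the global minimum of J is P(2) + Q(-4) + 2 = -152 − 512 + 2 = -662, attained at (2, -4).

(2, -4)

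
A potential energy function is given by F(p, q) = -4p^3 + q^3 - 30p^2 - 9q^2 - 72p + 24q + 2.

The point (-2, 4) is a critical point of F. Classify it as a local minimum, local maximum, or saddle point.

The mixed partial ∂²F/∂p∂q is 0, so the Hessian at any point is diag(F_pp, F_qq) = diag(-12(2p + 5), 6(q - 3)).
At (-2, 4): H = diag(-12, 6).
The eigenvalues have opposite signs, so H is indefinite: a saddle point.

saddle point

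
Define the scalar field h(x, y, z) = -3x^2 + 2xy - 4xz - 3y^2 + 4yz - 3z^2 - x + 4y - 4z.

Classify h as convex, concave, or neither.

h is quadratic, so its Hessian is the constant matrix H = [[-6, 2, -4], [2, -6, 4], [-4, 4, -6]].
Leading principal minors: -6, 32, -64.
Signs alternate −, +, − ⇒ H ≺ 0 ⇒ concave.

concave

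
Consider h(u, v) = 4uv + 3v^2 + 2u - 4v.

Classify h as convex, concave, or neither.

neither

h is quadratic, so its Hessian is the constant matrix H = [[0, 4], [4, 6]].
det(H) = -16, tr(H) = 6.
det(H) < 0, so H is indefinite: neither convex nor concave.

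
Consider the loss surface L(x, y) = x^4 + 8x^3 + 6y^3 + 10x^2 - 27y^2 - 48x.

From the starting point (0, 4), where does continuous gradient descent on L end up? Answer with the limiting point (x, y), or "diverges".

(1, 3)

L is separable, so gradient descent decouples: x follows -∂L/∂x, y follows -∂L/∂y.
∂L/∂x = 4(x - 1)(x + 3)(x + 4); at x=0 this is -48, so x increases.
∂L/∂y = 18y(y - 3); at y=4 this is 72, so y decreases.
x converges to its nearest critical value 1 (a local min of the x-part); y converges to 3. The iterate converges to (1, 3).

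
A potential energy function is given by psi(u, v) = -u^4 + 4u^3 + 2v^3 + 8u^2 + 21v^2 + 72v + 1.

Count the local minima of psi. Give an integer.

psi separates as a function of u plus a function of v, so ∇psi=0 decouples.
∂psi/∂u = -4u(u - 4)(u + 1) = 0 at u ∈ {-1, 0, 4}; ∂psi/∂v = 6(v + 3)(v + 4) = 0 at v ∈ {-4, -3}.
The Hessian is diagonal: diag(psi_uu, psi_vv). Second derivatives: psi_uu(-1)=-20, psi_uu(0)=16, psi_uu(4)=-80; psi_vv(-4)=-6, psi_vv(-3)=6.
Local minima occur where both diagonal entries positive: (0, -3). Count: 1.

1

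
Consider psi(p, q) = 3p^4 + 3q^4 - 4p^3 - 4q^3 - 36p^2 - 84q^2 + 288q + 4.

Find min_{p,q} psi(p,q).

psi(p,q) separates as A(p) + B(q) + 4, so its minimum is min A + min B + 4.
A'(p) = 12p(p - 3)(p + 2) vanishes at p ∈ {-2, 0, 3}; B'(q) = 12(q - 3)(q - 2)(q + 4) vanishes at q ∈ {-4, 2, 3}.
Local minima of A (where A''>0): A(-2)=-64, A(3)=-189. Local minima of B: B(-4)=-1472, B(3)=243.
So the global minimum of psi is A(3) + B(-4) + 4 = -189 − 1472 + 4 = -1657, attained at (3, -4).

-1657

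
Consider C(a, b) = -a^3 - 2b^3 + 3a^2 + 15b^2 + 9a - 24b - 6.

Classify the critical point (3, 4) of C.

local maximum

The mixed partial ∂²C/∂a∂b is 0, so the Hessian at any point is diag(C_aa, C_bb) = diag(6(-a + 1), 6(-2b + 5)).
At (3, 4): H = diag(-12, -18).
Both eigenvalues are negative, so H is negative definite: a local maximum.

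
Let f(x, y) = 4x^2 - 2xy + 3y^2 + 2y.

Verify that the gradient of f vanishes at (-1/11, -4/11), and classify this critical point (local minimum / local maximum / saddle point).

∇f = (8x - 2y, -2x + 6y + 2); substituting (-1/11, -4/11) gives ∇f = (0, 0), so (-1/11, -4/11) is indeed a critical point.
The Hessian of f is constant: H = [[8, -2], [-2, 6]].
det(H) = 8·6 − (-2)² = 44.
det(H) > 0 and tr(H) = 14 > 0, so H is positive definite and the point is a local minimum.

local minimum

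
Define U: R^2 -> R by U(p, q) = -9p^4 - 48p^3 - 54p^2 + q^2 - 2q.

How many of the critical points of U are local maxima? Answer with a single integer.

0

U separates as a function of p plus a function of q, so ∇U=0 decouples.
∂U/∂p = -36p(p + 1)(p + 3) = 0 at p ∈ {-3, -1, 0}; ∂U/∂q = 2(q - 1) = 0 at q ∈ {1}.
The Hessian is diagonal: diag(U_pp, U_qq). Second derivatives: U_pp(-3)=-216, U_pp(-1)=72, U_pp(0)=-108; U_qq(1)=2.
Local maxima occur where both diagonal entries negative: none. Count: 0.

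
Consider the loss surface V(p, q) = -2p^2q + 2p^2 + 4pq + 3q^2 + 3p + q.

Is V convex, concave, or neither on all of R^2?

neither

The term -2p^2q is cubic, so the Hessian is not constant.
∂²V/∂p² = -4q + 4, which takes both signs as q varies (negative for sufficiently large q). A diagonal entry of the Hessian changing sign means the Hessian is neither positive- nor negative-semidefinite on all of R^2.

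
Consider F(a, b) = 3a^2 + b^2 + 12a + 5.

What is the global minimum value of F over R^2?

-7

F(a,b) separates as P(a) + Q(b) + 5, so its minimum is min P + min Q + 5.
P'(a) = 6a + 12 vanishes at a ∈ {-2}; Q'(b) = 2b vanishes at b ∈ {0}.
Local minima of P (where P''>0): P(-2)=-12. Local minima of Q: Q(0)=0.
So the global minimum of F is P(-2) + Q(0) + 5 = -12 + 0 + 5 = -7, attained at (-2, 0).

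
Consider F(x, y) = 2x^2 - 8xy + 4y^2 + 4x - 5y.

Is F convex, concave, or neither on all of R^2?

F is quadratic, so its Hessian is the constant matrix H = [[4, -8], [-8, 8]].
det(H) = -32, tr(H) = 12.
det(H) < 0, so H is indefinite: neither convex nor concave.

neither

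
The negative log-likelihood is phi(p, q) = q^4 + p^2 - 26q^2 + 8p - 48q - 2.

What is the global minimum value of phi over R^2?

-370

phi(p,q) separates as A(p) + B(q) − 2, so its minimum is min A + min B − 2.
A'(p) = 2p + 8 vanishes at p ∈ {-4}; B'(q) = 4(q - 4)(q + 1)(q + 3) vanishes at q ∈ {-3, -1, 4}.
Local minima of A (where A''>0): A(-4)=-16. Local minima of B: B(-3)=-9, B(4)=-352.
So the global minimum of phi is A(-4) + B(4) − 2 = -16 − 352 − 2 = -370, attained at (-4, 4).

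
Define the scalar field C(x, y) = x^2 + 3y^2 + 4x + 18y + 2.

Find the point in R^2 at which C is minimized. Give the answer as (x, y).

C(x,y) separates as P(x) + Q(y) + 2, so its minimum is min P + min Q + 2.
P'(x) = 2x + 4 vanishes at x ∈ {-2}; Q'(y) = 6y + 18 vanishes at y ∈ {-3}.
Local minima of P (where P''>0): P(-2)=-4. Local minima of Q: Q(-3)=-27.
So the global minimum of C is P(-2) + Q(-3) + 2 = -4 − 27 + 2 = -29, attained at (-2, -3).

(-2, -3)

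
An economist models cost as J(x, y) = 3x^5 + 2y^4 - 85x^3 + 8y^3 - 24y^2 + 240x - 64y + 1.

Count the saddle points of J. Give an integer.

J separates as a function of x plus a function of y, so ∇J=0 decouples.
∂J/∂x = 15(x - 4)(x - 1)(x + 1)(x + 4) = 0 at x ∈ {-4, -1, 1, 4}; ∂J/∂y = 8(y - 2)(y + 1)(y + 4) = 0 at y ∈ {-4, -1, 2}.
The Hessian is diagonal: diag(J_xx, J_yy). Second derivatives: J_xx(-4)=-1800, J_xx(-1)=450, J_xx(1)=-450, J_xx(4)=1800; J_yy(-4)=144, J_yy(-1)=-72, J_yy(2)=144.
Saddle points occur where the two diagonal entries have opposite signs: (-4, -4), (-4, 2), (-1, -1), (1, -4), (1, 2), (4, -1). Count: 6.

6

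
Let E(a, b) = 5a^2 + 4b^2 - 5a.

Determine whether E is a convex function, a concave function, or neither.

convex

E is quadratic, so its Hessian is the constant matrix H = [[10, 0], [0, 8]].
det(H) = 80, tr(H) = 18.
det(H) > 0 and tr(H) > 0, so H is positive definite everywhere: convex.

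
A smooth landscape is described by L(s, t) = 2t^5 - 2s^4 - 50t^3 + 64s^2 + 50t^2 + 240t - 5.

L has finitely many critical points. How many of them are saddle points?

6

L separates as a function of s plus a function of t, so ∇L=0 decouples.
∂L/∂s = -8s(s - 4)(s + 4) = 0 at s ∈ {-4, 0, 4}; ∂L/∂t = 10(t - 3)(t - 2)(t + 1)(t + 4) = 0 at t ∈ {-4, -1, 2, 3}.
The Hessian is diagonal: diag(L_ss, L_tt). Second derivatives: L_ss(-4)=-256, L_ss(0)=128, L_ss(4)=-256; L_tt(-4)=-1260, L_tt(-1)=360, L_tt(2)=-180, L_tt(3)=280.
Saddle points occur where the two diagonal entries have opposite signs: (-4, -1), (-4, 3), (0, -4), (0, 2), (4, -1), (4, 3). Count: 6.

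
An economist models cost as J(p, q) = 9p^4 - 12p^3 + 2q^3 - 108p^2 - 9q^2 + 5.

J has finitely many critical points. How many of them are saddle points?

3

J separates as a function of p plus a function of q, so ∇J=0 decouples.
∂J/∂p = 36p(p - 3)(p + 2) = 0 at p ∈ {-2, 0, 3}; ∂J/∂q = 6q(q - 3) = 0 at q ∈ {0, 3}.
The Hessian is diagonal: diag(J_pp, J_qq). Second derivatives: J_pp(-2)=360, J_pp(0)=-216, J_pp(3)=540; J_qq(0)=-18, J_qq(3)=18.
Saddle points occur where the two diagonal entries have opposite signs: (-2, 0), (0, 3), (3, 0). Count: 3.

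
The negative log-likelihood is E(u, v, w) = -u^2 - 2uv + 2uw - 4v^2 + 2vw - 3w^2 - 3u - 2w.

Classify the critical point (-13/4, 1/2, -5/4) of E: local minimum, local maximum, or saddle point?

local maximum

The Hessian is constant: H = [[-2, -2, 2], [-2, -8, 2], [2, 2, -6]].
Leading principal minors: Δ₁ = -2, Δ₂ = 12, Δ₃ = -48.
The minors alternate sign starting negative (−, +, −), so H is negative definite: a local maximum.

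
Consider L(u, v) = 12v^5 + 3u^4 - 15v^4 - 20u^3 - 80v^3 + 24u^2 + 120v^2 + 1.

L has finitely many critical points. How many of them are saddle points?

L separates as a function of u plus a function of v, so ∇L=0 decouples.
∂L/∂u = 12u(u - 4)(u - 1) = 0 at u ∈ {0, 1, 4}; ∂L/∂v = 60v(v - 2)(v - 1)(v + 2) = 0 at v ∈ {-2, 0, 1, 2}.
The Hessian is diagonal: diag(L_uu, L_vv). Second derivatives: L_uu(0)=48, L_uu(1)=-36, L_uu(4)=144; L_vv(-2)=-1440, L_vv(0)=240, L_vv(1)=-180, L_vv(2)=480.
Saddle points occur where the two diagonal entries have opposite signs: (0, -2), (0, 1), (1, 0), (1, 2), (4, -2), (4, 1). Count: 6.

6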